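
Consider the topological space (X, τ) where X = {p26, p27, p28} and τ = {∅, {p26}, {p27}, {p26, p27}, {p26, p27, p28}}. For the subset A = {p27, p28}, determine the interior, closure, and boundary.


int(A) = {p27}, cl(A) = {p27, p28}, ∂A = {p28}.

Closed sets in (X, τ) are complements of opens:
  closed(X, τ) = {∅, {p28}, {p26, p28}, {p27, p28}, {p26, p27, p28}}.
int(A) = ⋃ {U ∈ τ : U ⊆ A}. Opens contained in A: ∅, {p27}.
Taking the union of these: int(A) = {p27}.
cl(A) = ⋂ {C closed : A ⊆ C}. Closed sets containing A: {p27, p28}, {p26, p27, p28}.
Intersecting these: cl(A) = {p27, p28}.
∂A = cl(A) ∖ int(A) = {p27, p28} ∖ {p27} = {p28}.


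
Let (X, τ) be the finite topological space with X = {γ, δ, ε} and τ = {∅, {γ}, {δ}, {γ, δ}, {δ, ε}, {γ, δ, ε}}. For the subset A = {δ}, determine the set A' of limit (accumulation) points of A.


A' = {ε}

For each x ∈ X, list the open sets U ∈ τ with x ∈ U, then check whether U ∩ (A ∖ {x}) ≠ ∅ for every such U.
  x = γ: open {γ} ∋ x has {γ} ∩ (A ∖ {γ}) = ∅, so x is NOT a limit point.
  x = δ: open {δ} ∋ x has {δ} ∩ (A ∖ {δ}) = ∅, so x is NOT a limit point.
  x = ε: opens ∋ x are {δ, ε}, {γ, δ, ε}; each meets A ∖ {ε}, so x IS a limit point.
Collecting: A' = {ε}.


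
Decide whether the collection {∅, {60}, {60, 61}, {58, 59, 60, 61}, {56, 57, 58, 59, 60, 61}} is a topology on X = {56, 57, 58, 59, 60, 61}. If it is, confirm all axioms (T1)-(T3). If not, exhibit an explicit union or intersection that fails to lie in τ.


τ IS a topology on X.

Axiom (T1): ∅ ∈ τ? Yes; X ∈ τ? Yes.
Axiom (T2/T3): check pairwise unions and intersections of members of τ.
All pairwise intersections and unions checked — each lies in τ. Therefore τ satisfies (T1), (T2), (T3): it IS a topology on X.


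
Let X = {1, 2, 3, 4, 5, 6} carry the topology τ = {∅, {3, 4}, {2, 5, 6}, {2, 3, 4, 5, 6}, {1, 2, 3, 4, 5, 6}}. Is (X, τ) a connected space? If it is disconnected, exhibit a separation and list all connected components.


(X, τ) is connected.

Find clopen sets (U ∈ τ with X ∖ U ∈ τ):
  U = ∅, X ∖ U = {1, 2, 3, 4, 5, 6} — both open, so U is clopen.
  U = {1, 2, 3, 4, 5, 6}, X ∖ U = ∅ — both open, so U is clopen.
Only trivial clopens (∅ and X) exist, so (X, τ) is connected.
Compute connected components by grouping points that agree on all clopens:
  component: {1, 2, 3, 4, 5, 6}


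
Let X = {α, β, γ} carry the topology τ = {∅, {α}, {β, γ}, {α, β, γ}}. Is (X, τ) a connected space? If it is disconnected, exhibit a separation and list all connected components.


(X, τ) is disconnected; components = [{α}, {β, γ}].

Find clopen sets (U ∈ τ with X ∖ U ∈ τ):
  U = ∅, X ∖ U = {α, β, γ} — both open, so U is clopen.
  U = {α}, X ∖ U = {β, γ} — both open, so U is clopen.
  U = {β, γ}, X ∖ U = {α} — both open, so U is clopen.
  U = {α, β, γ}, X ∖ U = ∅ — both open, so U is clopen.
Nontrivial clopen(s) exist: e.g. {β, γ}. So (X, τ) is disconnected.
Compute connected components by grouping points that agree on all clopens:
  component: {α}
  component: {β, γ}


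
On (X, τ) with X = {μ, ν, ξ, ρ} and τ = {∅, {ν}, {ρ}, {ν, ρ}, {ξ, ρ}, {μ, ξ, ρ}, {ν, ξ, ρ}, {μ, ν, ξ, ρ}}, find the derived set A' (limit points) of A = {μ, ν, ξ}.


A' = {μ}

For each x ∈ X, list the open sets U ∈ τ with x ∈ U, then check whether U ∩ (A ∖ {x}) ≠ ∅ for every such U.
  x = μ: opens ∋ x are {μ, ξ, ρ}, {μ, ν, ξ, ρ}; each meets A ∖ {μ}, so x IS a limit point.
  x = ν: open {ν} ∋ x has {ν} ∩ (A ∖ {ν}) = ∅, so x is NOT a limit point.
  x = ξ: open {ξ, ρ} ∋ x has {ξ, ρ} ∩ (A ∖ {ξ}) = ∅, so x is NOT a limit point.
  x = ρ: open {ρ} ∋ x has {ρ} ∩ (A ∖ {ρ}) = ∅, so x is NOT a limit point.
Collecting: A' = {μ}.


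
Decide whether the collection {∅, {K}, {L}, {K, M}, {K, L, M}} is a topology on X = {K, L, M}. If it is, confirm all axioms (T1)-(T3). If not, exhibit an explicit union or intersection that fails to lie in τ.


τ is NOT a topology on X.

Axiom (T1): ∅ ∈ τ? Yes; X ∈ τ? Yes.
Axiom (T2/T3): check pairwise unions and intersections of members of τ.
Counterexample for (T2): {K} ∪ {L} = {K, L} ∉ τ. Therefore τ is NOT a topology.


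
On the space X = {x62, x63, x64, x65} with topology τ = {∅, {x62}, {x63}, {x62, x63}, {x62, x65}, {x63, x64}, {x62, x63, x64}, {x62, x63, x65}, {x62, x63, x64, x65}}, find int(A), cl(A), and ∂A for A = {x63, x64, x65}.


int(A) = {x63, x64}, cl(A) = {x63, x64, x65}, ∂A = {x65}.

Closed sets in (X, τ) are complements of opens:
  closed(X, τ) = {∅, {x64}, {x65}, {x62, x65}, {x63, x64}, {x64, x65}, {x62, x64, x65}, {x63, x64, x65}, {x62, x63, x64, x65}}.
int(A) = ⋃ {U ∈ τ : U ⊆ A}. Opens contained in A: ∅, {x63}, {x63, x64}.
Taking the union of these: int(A) = {x63, x64}.
cl(A) = ⋂ {C closed : A ⊆ C}. Closed sets containing A: {x63, x64, x65}, {x62, x63, x64, x65}.
Intersecting these: cl(A) = {x63, x64, x65}.
∂A = cl(A) ∖ int(A) = {x63, x64, x65} ∖ {x63, x64} = {x65}.


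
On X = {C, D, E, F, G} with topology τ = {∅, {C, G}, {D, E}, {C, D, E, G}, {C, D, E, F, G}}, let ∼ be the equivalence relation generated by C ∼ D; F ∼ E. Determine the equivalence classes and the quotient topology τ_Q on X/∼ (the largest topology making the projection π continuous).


X/∼ = {[C=D], [E=F], [G]}; |τ_Q| = 2.

Equivalence classes: [C=D], [E=F], [G].
Quotient map π: X → X/∼ sends C ↦ [C=D], D ↦ [C=D], E ↦ [E=F], F ↦ [E=F], G ↦ [G].
For each subset V ⊆ X/∼, compute π^{-1}(V) ⊆ X and check whether π^{-1}(V) ∈ τ. V is open in τ_Q iff π^{-1}(V) ∈ τ.
  V = {}: π^{-1}(V) = ∅ ∈ τ ✓.
  V = {[C=D]}: π^{-1}(V) = {C, D} ∉ τ ✗.
  V = {[E=F]}: π^{-1}(V) = {E, F} ∉ τ ✗.
  V = {[C=D], [E=F]}: π^{-1}(V) = {C, D, E, F} ∉ τ ✗.
  V = {[G]}: π^{-1}(V) = {G} ∉ τ ✗.
  V = {[C=D], [G]}: π^{-1}(V) = {C, D, G} ∉ τ ✗.
  V = {[E=F], [G]}: π^{-1}(V) = {E, F, G} ∉ τ ✗.
  V = {[C=D], [E=F], [G]}: π^{-1}(V) = {C, D, E, F, G} ∈ τ ✓.
Open sets in the quotient: τ_Q = {{}, {[C=D], [E=F], [G]}} (2 elements).


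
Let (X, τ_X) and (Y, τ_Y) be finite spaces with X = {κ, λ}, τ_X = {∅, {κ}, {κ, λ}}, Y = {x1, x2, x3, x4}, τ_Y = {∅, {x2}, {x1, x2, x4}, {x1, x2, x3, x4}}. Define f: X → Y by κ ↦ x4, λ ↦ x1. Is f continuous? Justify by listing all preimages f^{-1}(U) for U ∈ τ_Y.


f IS continuous.

Compute f^{-1}(U) for each U ∈ τ_Y:
  U = ∅: f^{-1}(U) = ∅ ∈ τ_X ✓.
  U = {x2}: f^{-1}(U) = ∅ ∈ τ_X ✓.
  U = {x1, x2, x4}: f^{-1}(U) = {κ, λ} ∈ τ_X ✓.
  U = {x1, x2, x3, x4}: f^{-1}(U) = {κ, λ} ∈ τ_X ✓.
Every preimage lies in τ_X, so f IS continuous.


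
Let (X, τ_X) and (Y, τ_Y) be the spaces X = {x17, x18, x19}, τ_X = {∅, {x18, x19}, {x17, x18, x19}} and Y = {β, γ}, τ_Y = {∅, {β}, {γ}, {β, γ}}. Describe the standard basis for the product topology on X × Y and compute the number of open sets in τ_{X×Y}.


Basis B = {∅ × ∅, {x18, x19} × {β}, {x18, x19} × {γ}, {x17, x18, x19} × {β}, {x17, x18, x19} × {γ}, {x18, x19} × {β, γ}, {x17, x18, x19} × {β, γ}}; |τ_{X×Y}| = 9.

Enumerate products U × V with U ∈ τ_X, V ∈ τ_Y (deduplicated):
  ∅ × ∅ = {} (∅)
  {x18, x19} × {β} = {(x18,β), (x19,β)}
  {x18, x19} × {γ} = {(x18,γ), (x19,γ)}
  {x17, x18, x19} × {β} = {(x17,β), (x18,β), (x19,β)}
  {x17, x18, x19} × {γ} = {(x17,γ), (x18,γ), (x19,γ)}
  {x18, x19} × {β, γ} = {(x18,β), (x18,γ), (x19,β), (x19,γ)}
  {x17, x18, x19} × {β, γ} = {(x17,β), (x17,γ), (x18,β), (x18,γ), (x19,β), (x19,γ)}
These 7 distinct sets form the basis B.
Close under arbitrary unions to get τ_{X×Y}; counting gives |τ_{X×Y}| = 9.


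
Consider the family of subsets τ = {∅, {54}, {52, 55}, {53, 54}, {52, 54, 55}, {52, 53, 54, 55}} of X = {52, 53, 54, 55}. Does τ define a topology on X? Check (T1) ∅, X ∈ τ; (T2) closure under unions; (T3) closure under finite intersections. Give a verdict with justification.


τ IS a topology on X.

Axiom (T1): ∅ ∈ τ? Yes; X ∈ τ? Yes.
Axiom (T2/T3): check pairwise unions and intersections of members of τ.
All pairwise intersections and unions checked — each lies in τ. Therefore τ satisfies (T1), (T2), (T3): it IS a topology on X.


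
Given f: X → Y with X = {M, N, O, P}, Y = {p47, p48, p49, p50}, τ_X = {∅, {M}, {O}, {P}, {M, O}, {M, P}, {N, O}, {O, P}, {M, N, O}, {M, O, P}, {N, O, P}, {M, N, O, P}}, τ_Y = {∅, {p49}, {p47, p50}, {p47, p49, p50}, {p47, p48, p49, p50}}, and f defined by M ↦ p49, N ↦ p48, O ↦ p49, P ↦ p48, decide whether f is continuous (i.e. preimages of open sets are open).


f IS continuous.

Compute f^{-1}(U) for each U ∈ τ_Y:
  U = ∅: f^{-1}(U) = ∅ ∈ τ_X ✓.
  U = {p49}: f^{-1}(U) = {M, O} ∈ τ_X ✓.
  U = {p47, p50}: f^{-1}(U) = ∅ ∈ τ_X ✓.
  U = {p47, p49, p50}: f^{-1}(U) = {M, O} ∈ τ_X ✓.
  U = {p47, p48, p49, p50}: f^{-1}(U) = {M, N, O, P} ∈ τ_X ✓.
Every preimage lies in τ_X, so f IS continuous.


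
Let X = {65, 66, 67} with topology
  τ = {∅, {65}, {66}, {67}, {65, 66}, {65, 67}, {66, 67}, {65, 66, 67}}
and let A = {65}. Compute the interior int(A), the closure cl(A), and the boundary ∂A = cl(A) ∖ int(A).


int(A) = {65}, cl(A) = {65}, ∂A = ∅.

Closed sets in (X, τ) are complements of opens:
  closed(X, τ) = {∅, {65}, {66}, {67}, {65, 66}, {65, 67}, {66, 67}, {65, 66, 67}}.
int(A) = ⋃ {U ∈ τ : U ⊆ A}. Opens contained in A: ∅, {65}.
Taking the union of these: int(A) = {65}.
cl(A) = ⋂ {C closed : A ⊆ C}. Closed sets containing A: {65}, {65, 66}, {65, 67}, {65, 66, 67}.
Intersecting these: cl(A) = {65}.
∂A = cl(A) ∖ int(A) = {65} ∖ {65} = ∅.


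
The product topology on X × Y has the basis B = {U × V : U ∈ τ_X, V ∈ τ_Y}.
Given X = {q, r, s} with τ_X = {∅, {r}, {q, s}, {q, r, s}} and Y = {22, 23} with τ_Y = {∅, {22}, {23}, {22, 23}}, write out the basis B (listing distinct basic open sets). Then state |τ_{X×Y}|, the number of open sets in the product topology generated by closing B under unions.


Basis B = {∅ × ∅, {r} × {22}, {r} × {23}, {q, s} × {22}, {q, s} × {23}, {r} × {22, 23}, {q, r, s} × {22}, {q, r, s} × {23}, {q, s} × {22, 23}, {q, r, s} × {22, 23}}; |τ_{X×Y}| = 16.

Enumerate products U × V with U ∈ τ_X, V ∈ τ_Y (deduplicated):
  ∅ × ∅ = {} (∅)
  {r} × {22} = {(r,22)}
  {r} × {23} = {(r,23)}
  {q, s} × {22} = {(q,22), (s,22)}
  {q, s} × {23} = {(q,23), (s,23)}
  {r} × {22, 23} = {(r,22), (r,23)}
  {q, r, s} × {22} = {(q,22), (r,22), (s,22)}
  {q, r, s} × {23} = {(q,23), (r,23), (s,23)}
  {q, s} × {22, 23} = {(q,22), (q,23), (s,22), (s,23)}
  {q, r, s} × {22, 23} = {(q,22), (q,23), (r,22), (r,23), (s,22), (s,23)}
These 10 distinct sets form the basis B.
Close under arbitrary unions to get τ_{X×Y}; counting gives |τ_{X×Y}| = 16.


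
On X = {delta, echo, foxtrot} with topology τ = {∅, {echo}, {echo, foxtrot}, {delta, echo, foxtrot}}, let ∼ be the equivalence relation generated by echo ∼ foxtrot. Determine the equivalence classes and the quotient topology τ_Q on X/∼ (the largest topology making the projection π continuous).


X/∼ = {[delta], [echo=foxtrot]}; |τ_Q| = 3.

Equivalence classes: [delta], [echo=foxtrot].
Quotient map π: X → X/∼ sends delta ↦ [delta], echo ↦ [echo=foxtrot], foxtrot ↦ [echo=foxtrot].
For each subset V ⊆ X/∼, compute π^{-1}(V) ⊆ X and check whether π^{-1}(V) ∈ τ. V is open in τ_Q iff π^{-1}(V) ∈ τ.
  V = {}: π^{-1}(V) = ∅ ∈ τ ✓.
  V = {[delta]}: π^{-1}(V) = {delta} ∉ τ ✗.
  V = {[echo=foxtrot]}: π^{-1}(V) = {echo, foxtrot} ∈ τ ✓.
  V = {[delta], [echo=foxtrot]}: π^{-1}(V) = {delta, echo, foxtrot} ∈ τ ✓.
Open sets in the quotient: τ_Q = {{}, {[echo=foxtrot]}, {[delta], [echo=foxtrot]}} (3 elements).


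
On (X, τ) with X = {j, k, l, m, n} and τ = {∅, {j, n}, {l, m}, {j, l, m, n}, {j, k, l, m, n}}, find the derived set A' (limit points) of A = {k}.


A' = ∅

For each x ∈ X, list the open sets U ∈ τ with x ∈ U, then check whether U ∩ (A ∖ {x}) ≠ ∅ for every such U.
  x = j: open {j, n} ∋ x has {j, n} ∩ (A ∖ {j}) = ∅, so x is NOT a limit point.
  x = k: open {j, k, l, m, n} ∋ x has {j, k, l, m, n} ∩ (A ∖ {k}) = ∅, so x is NOT a limit point.
  x = l: open {l, m} ∋ x has {l, m} ∩ (A ∖ {l}) = ∅, so x is NOT a limit point.
  x = m: open {l, m} ∋ x has {l, m} ∩ (A ∖ {m}) = ∅, so x is NOT a limit point.
  x = n: open {j, n} ∋ x has {j, n} ∩ (A ∖ {n}) = ∅, so x is NOT a limit point.
Collecting: A' = ∅.


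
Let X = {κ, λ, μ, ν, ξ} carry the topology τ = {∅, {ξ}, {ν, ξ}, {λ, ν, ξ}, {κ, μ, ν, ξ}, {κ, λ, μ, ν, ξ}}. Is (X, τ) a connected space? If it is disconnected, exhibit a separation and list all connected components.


(X, τ) is connected.

Find clopen sets (U ∈ τ with X ∖ U ∈ τ):
  U = ∅, X ∖ U = {κ, λ, μ, ν, ξ} — both open, so U is clopen.
  U = {κ, λ, μ, ν, ξ}, X ∖ U = ∅ — both open, so U is clopen.
Only trivial clopens (∅ and X) exist, so (X, τ) is connected.
Compute connected components by grouping points that agree on all clopens:
  component: {κ, λ, μ, ν, ξ}


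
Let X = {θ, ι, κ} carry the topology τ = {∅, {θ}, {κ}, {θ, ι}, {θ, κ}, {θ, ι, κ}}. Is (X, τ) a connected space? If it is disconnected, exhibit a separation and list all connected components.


(X, τ) is disconnected; components = [{κ}, {θ, ι}].

Find clopen sets (U ∈ τ with X ∖ U ∈ τ):
  U = ∅, X ∖ U = {θ, ι, κ} — both open, so U is clopen.
  U = {κ}, X ∖ U = {θ, ι} — both open, so U is clopen.
  U = {θ, ι}, X ∖ U = {κ} — both open, so U is clopen.
  U = {θ, ι, κ}, X ∖ U = ∅ — both open, so U is clopen.
Nontrivial clopen(s) exist: e.g. {θ, ι}. So (X, τ) is disconnected.
Compute connected components by grouping points that agree on all clopens:
  component: {κ}
  component: {θ, ι}


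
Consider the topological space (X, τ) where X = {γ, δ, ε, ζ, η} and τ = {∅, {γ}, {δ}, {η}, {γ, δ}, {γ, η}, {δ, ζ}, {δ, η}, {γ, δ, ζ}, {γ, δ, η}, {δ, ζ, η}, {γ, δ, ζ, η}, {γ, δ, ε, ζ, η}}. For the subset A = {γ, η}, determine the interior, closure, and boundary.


int(A) = {γ, η}, cl(A) = {γ, ε, η}, ∂A = {ε}.

Closed sets in (X, τ) are complements of opens:
  closed(X, τ) = {∅, {ε}, {γ, ε}, {ε, ζ}, {ε, η}, {γ, ε, ζ}, {γ, ε, η}, {δ, ε, ζ}, {ε, ζ, η}, {γ, δ, ε, ζ}, {γ, ε, ζ, η}, {δ, ε, ζ, η}, {γ, δ, ε, ζ, η}}.
int(A) = ⋃ {U ∈ τ : U ⊆ A}. Opens contained in A: ∅, {γ}, {η}, {γ, η}.
Taking the union of these: int(A) = {γ, η}.
cl(A) = ⋂ {C closed : A ⊆ C}. Closed sets containing A: {γ, ε, η}, {γ, ε, ζ, η}, {γ, δ, ε, ζ, η}.
Intersecting these: cl(A) = {γ, ε, η}.
∂A = cl(A) ∖ int(A) = {γ, ε, η} ∖ {γ, η} = {ε}.


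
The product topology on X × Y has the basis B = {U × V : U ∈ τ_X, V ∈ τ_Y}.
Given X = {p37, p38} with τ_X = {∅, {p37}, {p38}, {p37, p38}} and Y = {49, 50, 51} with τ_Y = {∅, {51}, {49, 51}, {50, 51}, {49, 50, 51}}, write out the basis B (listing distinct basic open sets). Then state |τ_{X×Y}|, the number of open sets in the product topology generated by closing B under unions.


Basis B = {∅ × ∅, {p37} × {51}, {p38} × {51}, {p37} × {49, 51}, {p37} × {50, 51}, {p37, p38} × {51}, {p38} × {49, 51}, {p38} × {50, 51}, {p37} × {49, 50, 51}, {p38} × {49, 50, 51}, {p37, p38} × {49, 51}, {p37, p38} × {50, 51}, {p37, p38} × {49, 50, 51}}; |τ_{X×Y}| = 25.

Enumerate products U × V with U ∈ τ_X, V ∈ τ_Y (deduplicated):
  ∅ × ∅ = {} (∅)
  {p37} × {51} = {(p37,51)}
  {p38} × {51} = {(p38,51)}
  {p37} × {49, 51} = {(p37,49), (p37,51)}
  {p37} × {50, 51} = {(p37,50), (p37,51)}
  {p37, p38} × {51} = {(p37,51), (p38,51)}
  {p38} × {49, 51} = {(p38,49), (p38,51)}
  {p38} × {50, 51} = {(p38,50), (p38,51)}
  {p37} × {49, 50, 51} = {(p37,49), (p37,50), (p37,51)}
  {p38} × {49, 50, 51} = {(p38,49), (p38,50), (p38,51)}
  {p37, p38} × {49, 51} = {(p37,49), (p37,51), (p38,49), (p38,51)}
  {p37, p38} × {50, 51} = {(p37,50), (p37,51), (p38,50), (p38,51)}
  {p37, p38} × {49, 50, 51} = {(p37,49), (p37,50), (p37,51), (p38,49), (p38,50), (p38,51)}
These 13 distinct sets form the basis B.
Close under arbitrary unions to get τ_{X×Y}; counting gives |τ_{X×Y}| = 25.


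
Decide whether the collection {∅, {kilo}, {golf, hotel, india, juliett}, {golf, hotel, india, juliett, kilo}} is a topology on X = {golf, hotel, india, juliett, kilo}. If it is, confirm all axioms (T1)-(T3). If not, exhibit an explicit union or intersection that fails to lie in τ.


τ IS a topology on X.

Axiom (T1): ∅ ∈ τ? Yes; X ∈ τ? Yes.
Axiom (T2/T3): check pairwise unions and intersections of members of τ.
All pairwise intersections and unions checked — each lies in τ. Therefore τ satisfies (T1), (T2), (T3): it IS a topology on X.


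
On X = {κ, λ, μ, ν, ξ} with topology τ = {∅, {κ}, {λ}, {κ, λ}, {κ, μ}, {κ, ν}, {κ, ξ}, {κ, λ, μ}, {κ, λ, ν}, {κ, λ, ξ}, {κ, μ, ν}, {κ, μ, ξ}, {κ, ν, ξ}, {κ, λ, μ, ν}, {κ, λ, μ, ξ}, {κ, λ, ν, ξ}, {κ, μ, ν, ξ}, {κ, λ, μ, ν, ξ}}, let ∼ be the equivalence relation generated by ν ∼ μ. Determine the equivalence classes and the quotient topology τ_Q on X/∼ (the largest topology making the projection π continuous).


X/∼ = {[κ], [λ], [μ=ν], [ξ]}; |τ_Q| = 10.

Equivalence classes: [κ], [λ], [μ=ν], [ξ].
Quotient map π: X → X/∼ sends κ ↦ [κ], λ ↦ [λ], μ ↦ [μ=ν], ν ↦ [μ=ν], ξ ↦ [ξ].
For each subset V ⊆ X/∼, compute π^{-1}(V) ⊆ X and check whether π^{-1}(V) ∈ τ. V is open in τ_Q iff π^{-1}(V) ∈ τ.
  V = {}: π^{-1}(V) = ∅ ∈ τ ✓.
  V = {[κ]}: π^{-1}(V) = {κ} ∈ τ ✓.
  V = {[λ]}: π^{-1}(V) = {λ} ∈ τ ✓.
  V = {[κ], [λ]}: π^{-1}(V) = {κ, λ} ∈ τ ✓.
  V = {[μ=ν]}: π^{-1}(V) = {μ, ν} ∉ τ ✗.
  V = {[κ], [μ=ν]}: π^{-1}(V) = {κ, μ, ν} ∈ τ ✓.
  V = {[λ], [μ=ν]}: π^{-1}(V) = {λ, μ, ν} ∉ τ ✗.
  V = {[κ], [λ], [μ=ν]}: π^{-1}(V) = {κ, λ, μ, ν} ∈ τ ✓.
  V = {[ξ]}: π^{-1}(V) = {ξ} ∉ τ ✗.
  V = {[κ], [ξ]}: π^{-1}(V) = {κ, ξ} ∈ τ ✓.
  V = {[λ], [ξ]}: π^{-1}(V) = {λ, ξ} ∉ τ ✗.
  V = {[κ], [λ], [ξ]}: π^{-1}(V) = {κ, λ, ξ} ∈ τ ✓.
  V = {[μ=ν], [ξ]}: π^{-1}(V) = {μ, ν, ξ} ∉ τ ✗.
  V = {[κ], [μ=ν], [ξ]}: π^{-1}(V) = {κ, μ, ν, ξ} ∈ τ ✓.
  V = {[λ], [μ=ν], [ξ]}: π^{-1}(V) = {λ, μ, ν, ξ} ∉ τ ✗.
  V = {[κ], [λ], [μ=ν], [ξ]}: π^{-1}(V) = {κ, λ, μ, ν, ξ} ∈ τ ✓.
Open sets in the quotient: τ_Q = {{}, {[κ]}, {[λ]}, {[κ], [λ]}, {[κ], [μ=ν]}, {[κ], [λ], [μ=ν]}, {[κ], [ξ]}, {[κ], [λ], [ξ]}, {[κ], [μ=ν], [ξ]}, {[κ], [λ], [μ=ν], [ξ]}} (10 elements).


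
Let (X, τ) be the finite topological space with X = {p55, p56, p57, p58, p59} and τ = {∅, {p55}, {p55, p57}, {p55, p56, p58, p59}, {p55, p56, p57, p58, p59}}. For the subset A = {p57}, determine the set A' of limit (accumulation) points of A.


A' = ∅

For each x ∈ X, list the open sets U ∈ τ with x ∈ U, then check whether U ∩ (A ∖ {x}) ≠ ∅ for every such U.
  x = p55: open {p55} ∋ x has {p55} ∩ (A ∖ {p55}) = ∅, so x is NOT a limit point.
  x = p56: open {p55, p56, p58, p59} ∋ x has {p55, p56, p58, p59} ∩ (A ∖ {p56}) = ∅, so x is NOT a limit point.
  x = p57: open {p55, p57} ∋ x has {p55, p57} ∩ (A ∖ {p57}) = ∅, so x is NOT a limit point.
  x = p58: open {p55, p56, p58, p59} ∋ x has {p55, p56, p58, p59} ∩ (A ∖ {p58}) = ∅, so x is NOT a limit point.
  x = p59: open {p55, p56, p58, p59} ∋ x has {p55, p56, p58, p59} ∩ (A ∖ {p59}) = ∅, so x is NOT a limit point.
Collecting: A' = ∅.


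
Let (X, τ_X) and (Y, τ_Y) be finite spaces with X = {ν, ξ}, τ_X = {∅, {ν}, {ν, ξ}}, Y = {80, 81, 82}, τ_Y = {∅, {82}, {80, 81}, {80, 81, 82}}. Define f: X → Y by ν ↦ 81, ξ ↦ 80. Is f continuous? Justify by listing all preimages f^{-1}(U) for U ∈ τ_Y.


f IS continuous.

Compute f^{-1}(U) for each U ∈ τ_Y:
  U = ∅: f^{-1}(U) = ∅ ∈ τ_X ✓.
  U = {82}: f^{-1}(U) = ∅ ∈ τ_X ✓.
  U = {80, 81}: f^{-1}(U) = {ν, ξ} ∈ τ_X ✓.
  U = {80, 81, 82}: f^{-1}(U) = {ν, ξ} ∈ τ_X ✓.
Every preimage lies in τ_X, so f IS continuous.


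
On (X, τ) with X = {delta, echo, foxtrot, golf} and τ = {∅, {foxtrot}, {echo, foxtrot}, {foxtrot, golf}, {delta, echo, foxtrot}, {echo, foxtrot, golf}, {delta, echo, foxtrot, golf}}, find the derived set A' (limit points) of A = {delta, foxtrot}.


A' = {delta, echo, golf}

For each x ∈ X, list the open sets U ∈ τ with x ∈ U, then check whether U ∩ (A ∖ {x}) ≠ ∅ for every such U.
  x = delta: opens ∋ x are {delta, echo, foxtrot}, {delta, echo, foxtrot, golf}; each meets A ∖ {delta}, so x IS a limit point.
  x = echo: opens ∋ x are {echo, foxtrot}, {delta, echo, foxtrot}, {echo, foxtrot, golf}, {delta, echo, foxtrot, golf}; each meets A ∖ {echo}, so x IS a limit point.
  x = foxtrot: open {foxtrot} ∋ x has {foxtrot} ∩ (A ∖ {foxtrot}) = ∅, so x is NOT a limit point.
  x = golf: opens ∋ x are {foxtrot, golf}, {echo, foxtrot, golf}, {delta, echo, foxtrot, golf}; each meets A ∖ {golf}, so x IS a limit point.
Collecting: A' = {delta, echo, golf}.


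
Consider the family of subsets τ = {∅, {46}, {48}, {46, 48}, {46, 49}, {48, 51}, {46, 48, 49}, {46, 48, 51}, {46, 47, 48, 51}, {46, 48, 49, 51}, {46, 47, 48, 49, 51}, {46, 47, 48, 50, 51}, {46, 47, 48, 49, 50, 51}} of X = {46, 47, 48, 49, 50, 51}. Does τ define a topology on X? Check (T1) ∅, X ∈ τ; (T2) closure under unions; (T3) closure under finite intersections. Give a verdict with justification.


τ IS a topology on X.

Axiom (T1): ∅ ∈ τ? Yes; X ∈ τ? Yes.
Axiom (T2/T3): check pairwise unions and intersections of members of τ.
All pairwise intersections and unions checked — each lies in τ. Therefore τ satisfies (T1), (T2), (T3): it IS a topology on X.


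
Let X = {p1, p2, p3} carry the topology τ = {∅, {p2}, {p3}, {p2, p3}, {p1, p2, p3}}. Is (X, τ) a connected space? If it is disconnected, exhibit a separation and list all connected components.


(X, τ) is connected.

Find clopen sets (U ∈ τ with X ∖ U ∈ τ):
  U = ∅, X ∖ U = {p1, p2, p3} — both open, so U is clopen.
  U = {p1, p2, p3}, X ∖ U = ∅ — both open, so U is clopen.
Only trivial clopens (∅ and X) exist, so (X, τ) is connected.
Compute connected components by grouping points that agree on all clopens:
  component: {p1, p2, p3}


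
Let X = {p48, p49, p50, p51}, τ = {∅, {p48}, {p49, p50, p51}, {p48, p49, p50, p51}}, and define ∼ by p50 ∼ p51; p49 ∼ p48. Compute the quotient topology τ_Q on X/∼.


X/∼ = {[p48=p49], [p50=p51]}; |τ_Q| = 2.

Equivalence classes: [p48=p49], [p50=p51].
Quotient map π: X → X/∼ sends p48 ↦ [p48=p49], p49 ↦ [p48=p49], p50 ↦ [p50=p51], p51 ↦ [p50=p51].
For each subset V ⊆ X/∼, compute π^{-1}(V) ⊆ X and check whether π^{-1}(V) ∈ τ. V is open in τ_Q iff π^{-1}(V) ∈ τ.
  V = {}: π^{-1}(V) = ∅ ∈ τ ✓.
  V = {[p48=p49]}: π^{-1}(V) = {p48, p49} ∉ τ ✗.
  V = {[p50=p51]}: π^{-1}(V) = {p50, p51} ∉ τ ✗.
  V = {[p48=p49], [p50=p51]}: π^{-1}(V) = {p48, p49, p50, p51} ∈ τ ✓.
Open sets in the quotient: τ_Q = {{}, {[p48=p49], [p50=p51]}} (2 elements).


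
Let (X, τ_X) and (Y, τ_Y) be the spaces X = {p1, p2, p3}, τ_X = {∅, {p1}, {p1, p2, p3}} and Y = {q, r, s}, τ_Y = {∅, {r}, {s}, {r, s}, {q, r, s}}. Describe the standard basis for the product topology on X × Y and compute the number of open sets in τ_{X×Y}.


Basis B = {∅ × ∅, {p1} × {r}, {p1} × {s}, {p1} × {r, s}, {p1} × {q, r, s}, {p1, p2, p3} × {r}, {p1, p2, p3} × {s}, {p1, p2, p3} × {r, s}, {p1, p2, p3} × {q, r, s}}; |τ_{X×Y}| = 14.

Enumerate products U × V with U ∈ τ_X, V ∈ τ_Y (deduplicated):
  ∅ × ∅ = {} (∅)
  {p1} × {r} = {(p1,r)}
  {p1} × {s} = {(p1,s)}
  {p1} × {r, s} = {(p1,r), (p1,s)}
  {p1} × {q, r, s} = {(p1,q), (p1,r), (p1,s)}
  {p1, p2, p3} × {r} = {(p1,r), (p2,r), (p3,r)}
  {p1, p2, p3} × {s} = {(p1,s), (p2,s), (p3,s)}
  {p1, p2, p3} × {r, s} = {(p1,r), (p1,s), (p2,r), (p2,s), (p3,r), (p3,s)}
  {p1, p2, p3} × {q, r, s} = {(p1,q), (p1,r), (p1,s), (p2,q), (p2,r), (p2,s), (p3,q), (p3,r), (p3,s)}
These 9 distinct sets form the basis B.
Close under arbitrary unions to get τ_{X×Y}; counting gives |τ_{X×Y}| = 14.


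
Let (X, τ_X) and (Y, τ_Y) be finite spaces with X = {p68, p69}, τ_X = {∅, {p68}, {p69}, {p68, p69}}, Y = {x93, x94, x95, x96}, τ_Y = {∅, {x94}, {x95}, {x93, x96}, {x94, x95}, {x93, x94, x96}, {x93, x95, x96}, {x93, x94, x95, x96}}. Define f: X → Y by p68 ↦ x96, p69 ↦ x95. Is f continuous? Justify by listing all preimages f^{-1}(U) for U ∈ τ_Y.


f IS continuous.

Compute f^{-1}(U) for each U ∈ τ_Y:
  U = ∅: f^{-1}(U) = ∅ ∈ τ_X ✓.
  U = {x94}: f^{-1}(U) = ∅ ∈ τ_X ✓.
  U = {x95}: f^{-1}(U) = {p69} ∈ τ_X ✓.
  U = {x93, x96}: f^{-1}(U) = {p68} ∈ τ_X ✓.
  U = {x94, x95}: f^{-1}(U) = {p69} ∈ τ_X ✓.
  U = {x93, x94, x96}: f^{-1}(U) = {p68} ∈ τ_X ✓.
  U = {x93, x95, x96}: f^{-1}(U) = {p68, p69} ∈ τ_X ✓.
  U = {x93, x94, x95, x96}: f^{-1}(U) = {p68, p69} ∈ τ_X ✓.
Every preimage lies in τ_X, so f IS continuous.


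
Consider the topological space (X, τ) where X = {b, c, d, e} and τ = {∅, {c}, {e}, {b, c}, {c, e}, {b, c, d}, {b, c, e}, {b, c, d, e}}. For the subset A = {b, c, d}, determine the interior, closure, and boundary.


int(A) = {b, c, d}, cl(A) = {b, c, d}, ∂A = ∅.

Closed sets in (X, τ) are complements of opens:
  closed(X, τ) = {∅, {d}, {e}, {b, d}, {d, e}, {b, c, d}, {b, d, e}, {b, c, d, e}}.
int(A) = ⋃ {U ∈ τ : U ⊆ A}. Opens contained in A: ∅, {c}, {b, c}, {b, c, d}.
Taking the union of these: int(A) = {b, c, d}.
cl(A) = ⋂ {C closed : A ⊆ C}. Closed sets containing A: {b, c, d}, {b, c, d, e}.
Intersecting these: cl(A) = {b, c, d}.
∂A = cl(A) ∖ int(A) = {b, c, d} ∖ {b, c, d} = ∅.


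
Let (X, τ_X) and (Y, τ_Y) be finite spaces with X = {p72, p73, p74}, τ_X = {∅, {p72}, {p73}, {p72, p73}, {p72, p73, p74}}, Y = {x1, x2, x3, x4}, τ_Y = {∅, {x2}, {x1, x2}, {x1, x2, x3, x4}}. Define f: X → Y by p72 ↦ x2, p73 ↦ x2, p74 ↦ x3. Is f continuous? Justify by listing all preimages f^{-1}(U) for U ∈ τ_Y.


f IS continuous.

Compute f^{-1}(U) for each U ∈ τ_Y:
  U = ∅: f^{-1}(U) = ∅ ∈ τ_X ✓.
  U = {x2}: f^{-1}(U) = {p72, p73} ∈ τ_X ✓.
  U = {x1, x2}: f^{-1}(U) = {p72, p73} ∈ τ_X ✓.
  U = {x1, x2, x3, x4}: f^{-1}(U) = {p72, p73, p74} ∈ τ_X ✓.
Every preimage lies in τ_X, so f IS continuous.


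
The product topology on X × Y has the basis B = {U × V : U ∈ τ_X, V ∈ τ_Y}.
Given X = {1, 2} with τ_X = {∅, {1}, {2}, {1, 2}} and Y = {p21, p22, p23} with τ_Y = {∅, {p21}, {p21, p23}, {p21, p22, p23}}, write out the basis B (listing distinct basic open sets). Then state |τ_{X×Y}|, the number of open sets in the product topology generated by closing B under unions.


Basis B = {∅ × ∅, {1} × {p21}, {2} × {p21}, {1} × {p21, p23}, {1, 2} × {p21}, {2} × {p21, p23}, {1} × {p21, p22, p23}, {2} × {p21, p22, p23}, {1, 2} × {p21, p23}, {1, 2} × {p21, p22, p23}}; |τ_{X×Y}| = 16.

Enumerate products U × V with U ∈ τ_X, V ∈ τ_Y (deduplicated):
  ∅ × ∅ = {} (∅)
  {1} × {p21} = {(1,p21)}
  {2} × {p21} = {(2,p21)}
  {1} × {p21, p23} = {(1,p21), (1,p23)}
  {1, 2} × {p21} = {(1,p21), (2,p21)}
  {2} × {p21, p23} = {(2,p21), (2,p23)}
  {1} × {p21, p22, p23} = {(1,p21), (1,p22), (1,p23)}
  {2} × {p21, p22, p23} = {(2,p21), (2,p22), (2,p23)}
  {1, 2} × {p21, p23} = {(1,p21), (1,p23), (2,p21), (2,p23)}
  {1, 2} × {p21, p22, p23} = {(1,p21), (1,p22), (1,p23), (2,p21), (2,p22), (2,p23)}
These 10 distinct sets form the basis B.
Close under arbitrary unions to get τ_{X×Y}; counting gives |τ_{X×Y}| = 16.


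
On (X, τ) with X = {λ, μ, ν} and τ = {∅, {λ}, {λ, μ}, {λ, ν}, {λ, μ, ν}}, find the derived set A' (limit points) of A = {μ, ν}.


A' = ∅

For each x ∈ X, list the open sets U ∈ τ with x ∈ U, then check whether U ∩ (A ∖ {x}) ≠ ∅ for every such U.
  x = λ: open {λ} ∋ x has {λ} ∩ (A ∖ {λ}) = ∅, so x is NOT a limit point.
  x = μ: open {λ, μ} ∋ x has {λ, μ} ∩ (A ∖ {μ}) = ∅, so x is NOT a limit point.
  x = ν: open {λ, ν} ∋ x has {λ, ν} ∩ (A ∖ {ν}) = ∅, so x is NOT a limit point.
Collecting: A' = ∅.


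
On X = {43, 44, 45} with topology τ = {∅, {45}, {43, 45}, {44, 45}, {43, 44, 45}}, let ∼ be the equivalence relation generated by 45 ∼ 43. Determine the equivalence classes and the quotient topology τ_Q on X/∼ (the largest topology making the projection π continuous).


X/∼ = {[43=45], [44]}; |τ_Q| = 3.

Equivalence classes: [43=45], [44].
Quotient map π: X → X/∼ sends 43 ↦ [43=45], 44 ↦ [44], 45 ↦ [43=45].
For each subset V ⊆ X/∼, compute π^{-1}(V) ⊆ X and check whether π^{-1}(V) ∈ τ. V is open in τ_Q iff π^{-1}(V) ∈ τ.
  V = {}: π^{-1}(V) = ∅ ∈ τ ✓.
  V = {[43=45]}: π^{-1}(V) = {43, 45} ∈ τ ✓.
  V = {[44]}: π^{-1}(V) = {44} ∉ τ ✗.
  V = {[43=45], [44]}: π^{-1}(V) = {43, 44, 45} ∈ τ ✓.
Open sets in the quotient: τ_Q = {{}, {[43=45]}, {[43=45], [44]}} (3 elements).


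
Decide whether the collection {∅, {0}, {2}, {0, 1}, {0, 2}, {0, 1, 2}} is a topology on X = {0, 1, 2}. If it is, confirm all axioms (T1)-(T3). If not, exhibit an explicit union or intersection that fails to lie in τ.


τ IS a topology on X.

Axiom (T1): ∅ ∈ τ? Yes; X ∈ τ? Yes.
Axiom (T2/T3): check pairwise unions and intersections of members of τ.
All pairwise intersections and unions checked — each lies in τ. Therefore τ satisfies (T1), (T2), (T3): it IS a topology on X.


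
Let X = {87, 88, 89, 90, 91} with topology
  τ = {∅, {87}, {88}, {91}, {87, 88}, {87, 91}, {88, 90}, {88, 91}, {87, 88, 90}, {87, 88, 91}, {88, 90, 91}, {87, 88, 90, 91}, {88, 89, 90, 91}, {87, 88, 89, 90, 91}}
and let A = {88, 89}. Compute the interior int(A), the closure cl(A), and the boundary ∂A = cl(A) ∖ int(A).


int(A) = {88}, cl(A) = {88, 89, 90}, ∂A = {89, 90}.

Closed sets in (X, τ) are complements of opens:
  closed(X, τ) = {∅, {87}, {89}, {87, 89}, {89, 90}, {89, 91}, {87, 89, 90}, {87, 89, 91}, {88, 89, 90}, {89, 90, 91}, {87, 88, 89, 90}, {87, 89, 90, 91}, {88, 89, 90, 91}, {87, 88, 89, 90, 91}}.
int(A) = ⋃ {U ∈ τ : U ⊆ A}. Opens contained in A: ∅, {88}.
Taking the union of these: int(A) = {88}.
cl(A) = ⋂ {C closed : A ⊆ C}. Closed sets containing A: {88, 89, 90}, {87, 88, 89, 90}, {88, 89, 90, 91}, {87, 88, 89, 90, 91}.
Intersecting these: cl(A) = {88, 89, 90}.
∂A = cl(A) ∖ int(A) = {88, 89, 90} ∖ {88} = {89, 90}.


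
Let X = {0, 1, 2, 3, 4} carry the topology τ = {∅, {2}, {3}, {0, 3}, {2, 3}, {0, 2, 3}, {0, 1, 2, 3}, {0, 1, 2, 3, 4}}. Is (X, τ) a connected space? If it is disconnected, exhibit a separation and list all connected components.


(X, τ) is connected.

Find clopen sets (U ∈ τ with X ∖ U ∈ τ):
  U = ∅, X ∖ U = {0, 1, 2, 3, 4} — both open, so U is clopen.
  U = {0, 1, 2, 3, 4}, X ∖ U = ∅ — both open, so U is clopen.
Only trivial clopens (∅ and X) exist, so (X, τ) is connected.
Compute connected components by grouping points that agree on all clopens:
  component: {0, 1, 2, 3, 4}


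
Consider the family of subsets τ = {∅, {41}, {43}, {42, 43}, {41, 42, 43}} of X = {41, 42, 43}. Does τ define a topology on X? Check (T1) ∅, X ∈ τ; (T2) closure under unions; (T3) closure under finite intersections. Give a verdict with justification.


τ is NOT a topology on X.

Axiom (T1): ∅ ∈ τ? Yes; X ∈ τ? Yes.
Axiom (T2/T3): check pairwise unions and intersections of members of τ.
Counterexample for (T2): {41} ∪ {43} = {41, 43} ∉ τ. Therefore τ is NOT a topology.


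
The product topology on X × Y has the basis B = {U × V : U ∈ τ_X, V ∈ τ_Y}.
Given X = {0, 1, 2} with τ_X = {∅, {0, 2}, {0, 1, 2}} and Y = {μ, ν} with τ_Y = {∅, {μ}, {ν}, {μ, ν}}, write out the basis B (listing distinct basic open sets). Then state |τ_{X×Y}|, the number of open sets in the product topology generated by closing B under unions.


Basis B = {∅ × ∅, {0, 2} × {μ}, {0, 2} × {ν}, {0, 1, 2} × {μ}, {0, 1, 2} × {ν}, {0, 2} × {μ, ν}, {0, 1, 2} × {μ, ν}}; |τ_{X×Y}| = 9.

Enumerate products U × V with U ∈ τ_X, V ∈ τ_Y (deduplicated):
  ∅ × ∅ = {} (∅)
  {0, 2} × {μ} = {(0,μ), (2,μ)}
  {0, 2} × {ν} = {(0,ν), (2,ν)}
  {0, 1, 2} × {μ} = {(0,μ), (1,μ), (2,μ)}
  {0, 1, 2} × {ν} = {(0,ν), (1,ν), (2,ν)}
  {0, 2} × {μ, ν} = {(0,μ), (0,ν), (2,μ), (2,ν)}
  {0, 1, 2} × {μ, ν} = {(0,μ), (0,ν), (1,μ), (1,ν), (2,μ), (2,ν)}
These 7 distinct sets form the basis B.
Close under arbitrary unions to get τ_{X×Y}; counting gives |τ_{X×Y}| = 9.


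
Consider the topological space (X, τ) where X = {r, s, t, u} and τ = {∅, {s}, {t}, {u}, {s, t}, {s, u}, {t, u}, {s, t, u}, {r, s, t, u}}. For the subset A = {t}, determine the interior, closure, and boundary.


int(A) = {t}, cl(A) = {r, t}, ∂A = {r}.

Closed sets in (X, τ) are complements of opens:
  closed(X, τ) = {∅, {r}, {r, s}, {r, t}, {r, u}, {r, s, t}, {r, s, u}, {r, t, u}, {r, s, t, u}}.
int(A) = ⋃ {U ∈ τ : U ⊆ A}. Opens contained in A: ∅, {t}.
Taking the union of these: int(A) = {t}.
cl(A) = ⋂ {C closed : A ⊆ C}. Closed sets containing A: {r, t}, {r, s, t}, {r, t, u}, {r, s, t, u}.
Intersecting these: cl(A) = {r, t}.
∂A = cl(A) ∖ int(A) = {r, t} ∖ {t} = {r}.


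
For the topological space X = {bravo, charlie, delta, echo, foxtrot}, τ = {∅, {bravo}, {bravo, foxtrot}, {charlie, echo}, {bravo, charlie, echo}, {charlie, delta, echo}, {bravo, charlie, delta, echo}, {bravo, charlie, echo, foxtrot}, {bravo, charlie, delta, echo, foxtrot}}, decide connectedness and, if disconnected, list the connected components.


(X, τ) is disconnected; components = [{bravo, foxtrot}, {charlie, delta, echo}].

Find clopen sets (U ∈ τ with X ∖ U ∈ τ):
  U = ∅, X ∖ U = {bravo, charlie, delta, echo, foxtrot} — both open, so U is clopen.
  U = {bravo, foxtrot}, X ∖ U = {charlie, delta, echo} — both open, so U is clopen.
  U = {charlie, delta, echo}, X ∖ U = {bravo, foxtrot} — both open, so U is clopen.
  U = {bravo, charlie, delta, echo, foxtrot}, X ∖ U = ∅ — both open, so U is clopen.
Nontrivial clopen(s) exist: e.g. {charlie, delta, echo}. So (X, τ) is disconnected.
Compute connected components by grouping points that agree on all clopens:
  component: {bravo, foxtrot}
  component: {charlie, delta, echo}


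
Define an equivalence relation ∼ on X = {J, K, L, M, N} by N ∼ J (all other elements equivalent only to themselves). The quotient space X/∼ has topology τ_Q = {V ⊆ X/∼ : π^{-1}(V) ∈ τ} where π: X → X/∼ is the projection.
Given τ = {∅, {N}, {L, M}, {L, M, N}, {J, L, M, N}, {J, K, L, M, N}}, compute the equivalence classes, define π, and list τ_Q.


X/∼ = {[J=N], [K], [L], [M]}; |τ_Q| = 4.

Equivalence classes: [J=N], [K], [L], [M].
Quotient map π: X → X/∼ sends J ↦ [J=N], K ↦ [K], L ↦ [L], M ↦ [M], N ↦ [J=N].
For each subset V ⊆ X/∼, compute π^{-1}(V) ⊆ X and check whether π^{-1}(V) ∈ τ. V is open in τ_Q iff π^{-1}(V) ∈ τ.
  V = {}: π^{-1}(V) = ∅ ∈ τ ✓.
  V = {[J=N]}: π^{-1}(V) = {J, N} ∉ τ ✗.
  V = {[K]}: π^{-1}(V) = {K} ∉ τ ✗.
  V = {[J=N], [K]}: π^{-1}(V) = {J, K, N} ∉ τ ✗.
  V = {[L]}: π^{-1}(V) = {L} ∉ τ ✗.
  V = {[J=N], [L]}: π^{-1}(V) = {J, L, N} ∉ τ ✗.
  V = {[K], [L]}: π^{-1}(V) = {K, L} ∉ τ ✗.
  V = {[J=N], [K], [L]}: π^{-1}(V) = {J, K, L, N} ∉ τ ✗.
  V = {[M]}: π^{-1}(V) = {M} ∉ τ ✗.
  V = {[J=N], [M]}: π^{-1}(V) = {J, M, N} ∉ τ ✗.
  V = {[K], [M]}: π^{-1}(V) = {K, M} ∉ τ ✗.
  V = {[J=N], [K], [M]}: π^{-1}(V) = {J, K, M, N} ∉ τ ✗.
  V = {[L], [M]}: π^{-1}(V) = {L, M} ∈ τ ✓.
  V = {[J=N], [L], [M]}: π^{-1}(V) = {J, L, M, N} ∈ τ ✓.
  V = {[K], [L], [M]}: π^{-1}(V) = {K, L, M} ∉ τ ✗.
  V = {[J=N], [K], [L], [M]}: π^{-1}(V) = {J, K, L, M, N} ∈ τ ✓.
Open sets in the quotient: τ_Q = {{}, {[L], [M]}, {[J=N], [L], [M]}, {[J=N], [K], [L], [M]}} (4 elements).


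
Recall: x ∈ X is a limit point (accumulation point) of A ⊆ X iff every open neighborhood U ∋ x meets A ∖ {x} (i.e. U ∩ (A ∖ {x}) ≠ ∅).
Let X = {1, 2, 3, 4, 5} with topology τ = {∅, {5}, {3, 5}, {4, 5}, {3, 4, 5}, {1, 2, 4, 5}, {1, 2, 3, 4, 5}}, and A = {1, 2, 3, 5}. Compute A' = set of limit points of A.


A' = {1, 2, 3, 4}

For each x ∈ X, list the open sets U ∈ τ with x ∈ U, then check whether U ∩ (A ∖ {x}) ≠ ∅ for every such U.
  x = 1: opens ∋ x are {1, 2, 4, 5}, {1, 2, 3, 4, 5}; each meets A ∖ {1}, so x IS a limit point.
  x = 2: opens ∋ x are {1, 2, 4, 5}, {1, 2, 3, 4, 5}; each meets A ∖ {2}, so x IS a limit point.
  x = 3: opens ∋ x are {3, 5}, {3, 4, 5}, {1, 2, 3, 4, 5}; each meets A ∖ {3}, so x IS a limit point.
  x = 4: opens ∋ x are {4, 5}, {3, 4, 5}, {1, 2, 4, 5}, {1, 2, 3, 4, 5}; each meets A ∖ {4}, so x IS a limit point.
  x = 5: open {5} ∋ x has {5} ∩ (A ∖ {5}) = ∅, so x is NOT a limit point.
Collecting: A' = {1, 2, 3, 4}.


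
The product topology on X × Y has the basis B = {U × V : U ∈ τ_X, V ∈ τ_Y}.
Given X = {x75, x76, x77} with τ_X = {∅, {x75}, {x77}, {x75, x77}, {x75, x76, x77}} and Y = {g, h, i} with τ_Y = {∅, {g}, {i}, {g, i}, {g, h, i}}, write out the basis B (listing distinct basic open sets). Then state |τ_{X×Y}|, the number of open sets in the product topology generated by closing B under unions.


Basis B = {∅ × ∅, {x75} × {g}, {x75} × {i}, {x77} × {g}, {x77} × {i}, {x75} × {g, i}, {x75, x77} × {g}, {x75, x77} × {i}, {x77} × {g, i}, {x75} × {g, h, i}, {x75, x76, x77} × {g}, {x75, x76, x77} × {i}, {x77} × {g, h, i}, {x75, x77} × {g, i}, {x75, x77} × {g, h, i}, {x75, x76, x77} × {g, i}, {x75, x76, x77} × {g, h, i}}; |τ_{X×Y}| = 48.

Enumerate products U × V with U ∈ τ_X, V ∈ τ_Y (deduplicated):
  ∅ × ∅ = {} (∅)
  {x75} × {g} = {(x75,g)}
  {x75} × {i} = {(x75,i)}
  {x77} × {g} = {(x77,g)}
  {x77} × {i} = {(x77,i)}
  {x75} × {g, i} = {(x75,g), (x75,i)}
  {x75, x77} × {g} = {(x75,g), (x77,g)}
  {x75, x77} × {i} = {(x75,i), (x77,i)}
  {x77} × {g, i} = {(x77,g), (x77,i)}
  {x75} × {g, h, i} = {(x75,g), (x75,h), (x75,i)}
  {x75, x76, x77} × {g} = {(x75,g), (x76,g), (x77,g)}
  {x75, x76, x77} × {i} = {(x75,i), (x76,i), (x77,i)}
  {x77} × {g, h, i} = {(x77,g), (x77,h), (x77,i)}
  {x75, x77} × {g, i} = {(x75,g), (x75,i), (x77,g), (x77,i)}
  {x75, x77} × {g, h, i} = {(x75,g), (x75,h), (x75,i), (x77,g), (x77,h), (x77,i)}
  {x75, x76, x77} × {g, i} = {(x75,g), (x75,i), (x76,g), (x76,i), (x77,g), (x77,i)}
  {x75, x76, x77} × {g, h, i} = {(x75,g), (x75,h), (x75,i), (x76,g), (x76,h), (x76,i), (x77,g), (x77,h), (x77,i)}
These 17 distinct sets form the basis B.
Close under arbitrary unions to get τ_{X×Y}; counting gives |τ_{X×Y}| = 48.


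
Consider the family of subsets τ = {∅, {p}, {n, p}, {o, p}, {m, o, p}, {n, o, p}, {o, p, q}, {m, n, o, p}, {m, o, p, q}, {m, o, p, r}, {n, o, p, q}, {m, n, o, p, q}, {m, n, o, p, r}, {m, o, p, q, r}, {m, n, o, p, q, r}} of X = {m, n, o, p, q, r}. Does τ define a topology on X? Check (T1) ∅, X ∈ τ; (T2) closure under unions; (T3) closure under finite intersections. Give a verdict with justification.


τ IS a topology on X.

Axiom (T1): ∅ ∈ τ? Yes; X ∈ τ? Yes.
Axiom (T2/T3): check pairwise unions and intersections of members of τ.
All pairwise intersections and unions checked — each lies in τ. Therefore τ satisfies (T1), (T2), (T3): it IS a topology on X.
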